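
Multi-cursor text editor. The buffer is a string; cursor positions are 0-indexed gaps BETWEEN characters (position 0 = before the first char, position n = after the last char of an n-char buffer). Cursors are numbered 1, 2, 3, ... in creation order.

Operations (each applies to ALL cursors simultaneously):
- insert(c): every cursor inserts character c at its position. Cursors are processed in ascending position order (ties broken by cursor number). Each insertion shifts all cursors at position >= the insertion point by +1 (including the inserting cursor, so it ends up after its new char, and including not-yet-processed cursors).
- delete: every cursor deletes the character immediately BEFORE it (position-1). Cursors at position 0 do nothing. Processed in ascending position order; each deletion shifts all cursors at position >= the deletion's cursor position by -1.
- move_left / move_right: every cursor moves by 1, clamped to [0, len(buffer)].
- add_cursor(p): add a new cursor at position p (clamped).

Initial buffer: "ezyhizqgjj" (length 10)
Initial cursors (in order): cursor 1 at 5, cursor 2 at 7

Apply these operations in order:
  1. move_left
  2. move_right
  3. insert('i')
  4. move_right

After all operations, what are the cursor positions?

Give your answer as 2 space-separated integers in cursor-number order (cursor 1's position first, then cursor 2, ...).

After op 1 (move_left): buffer="ezyhizqgjj" (len 10), cursors c1@4 c2@6, authorship ..........
After op 2 (move_right): buffer="ezyhizqgjj" (len 10), cursors c1@5 c2@7, authorship ..........
After op 3 (insert('i')): buffer="ezyhiizqigjj" (len 12), cursors c1@6 c2@9, authorship .....1..2...
After op 4 (move_right): buffer="ezyhiizqigjj" (len 12), cursors c1@7 c2@10, authorship .....1..2...

Answer: 7 10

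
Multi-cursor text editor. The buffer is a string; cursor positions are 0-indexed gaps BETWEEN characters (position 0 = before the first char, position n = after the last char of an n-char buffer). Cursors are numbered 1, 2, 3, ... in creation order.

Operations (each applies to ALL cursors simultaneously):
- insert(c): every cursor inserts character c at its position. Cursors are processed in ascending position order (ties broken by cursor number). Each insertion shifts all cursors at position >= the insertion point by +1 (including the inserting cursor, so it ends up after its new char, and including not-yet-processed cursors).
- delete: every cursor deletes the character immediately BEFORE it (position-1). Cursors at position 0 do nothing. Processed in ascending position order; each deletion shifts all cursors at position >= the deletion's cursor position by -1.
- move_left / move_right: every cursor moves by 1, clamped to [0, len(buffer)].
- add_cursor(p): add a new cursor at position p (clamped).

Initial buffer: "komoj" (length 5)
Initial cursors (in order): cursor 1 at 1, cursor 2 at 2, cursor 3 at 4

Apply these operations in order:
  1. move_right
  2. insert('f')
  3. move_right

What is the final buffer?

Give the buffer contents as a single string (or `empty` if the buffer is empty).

Answer: kofmfojf

Derivation:
After op 1 (move_right): buffer="komoj" (len 5), cursors c1@2 c2@3 c3@5, authorship .....
After op 2 (insert('f')): buffer="kofmfojf" (len 8), cursors c1@3 c2@5 c3@8, authorship ..1.2..3
After op 3 (move_right): buffer="kofmfojf" (len 8), cursors c1@4 c2@6 c3@8, authorship ..1.2..3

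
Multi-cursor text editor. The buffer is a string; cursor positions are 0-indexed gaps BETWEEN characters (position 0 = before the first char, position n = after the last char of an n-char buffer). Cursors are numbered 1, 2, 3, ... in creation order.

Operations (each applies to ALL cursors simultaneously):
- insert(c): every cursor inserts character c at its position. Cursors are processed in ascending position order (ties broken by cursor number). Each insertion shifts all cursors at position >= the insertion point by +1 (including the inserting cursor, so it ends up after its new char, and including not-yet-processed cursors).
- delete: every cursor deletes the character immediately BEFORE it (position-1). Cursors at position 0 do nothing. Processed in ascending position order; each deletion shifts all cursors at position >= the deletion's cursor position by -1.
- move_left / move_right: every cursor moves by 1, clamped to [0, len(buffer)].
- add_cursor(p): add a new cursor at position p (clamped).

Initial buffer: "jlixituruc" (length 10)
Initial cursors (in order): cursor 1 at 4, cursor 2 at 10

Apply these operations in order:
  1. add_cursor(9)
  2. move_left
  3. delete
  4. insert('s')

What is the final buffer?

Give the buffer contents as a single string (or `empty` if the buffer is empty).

After op 1 (add_cursor(9)): buffer="jlixituruc" (len 10), cursors c1@4 c3@9 c2@10, authorship ..........
After op 2 (move_left): buffer="jlixituruc" (len 10), cursors c1@3 c3@8 c2@9, authorship ..........
After op 3 (delete): buffer="jlxituc" (len 7), cursors c1@2 c2@6 c3@6, authorship .......
After op 4 (insert('s')): buffer="jlsxitussc" (len 10), cursors c1@3 c2@9 c3@9, authorship ..1....23.

Answer: jlsxitussc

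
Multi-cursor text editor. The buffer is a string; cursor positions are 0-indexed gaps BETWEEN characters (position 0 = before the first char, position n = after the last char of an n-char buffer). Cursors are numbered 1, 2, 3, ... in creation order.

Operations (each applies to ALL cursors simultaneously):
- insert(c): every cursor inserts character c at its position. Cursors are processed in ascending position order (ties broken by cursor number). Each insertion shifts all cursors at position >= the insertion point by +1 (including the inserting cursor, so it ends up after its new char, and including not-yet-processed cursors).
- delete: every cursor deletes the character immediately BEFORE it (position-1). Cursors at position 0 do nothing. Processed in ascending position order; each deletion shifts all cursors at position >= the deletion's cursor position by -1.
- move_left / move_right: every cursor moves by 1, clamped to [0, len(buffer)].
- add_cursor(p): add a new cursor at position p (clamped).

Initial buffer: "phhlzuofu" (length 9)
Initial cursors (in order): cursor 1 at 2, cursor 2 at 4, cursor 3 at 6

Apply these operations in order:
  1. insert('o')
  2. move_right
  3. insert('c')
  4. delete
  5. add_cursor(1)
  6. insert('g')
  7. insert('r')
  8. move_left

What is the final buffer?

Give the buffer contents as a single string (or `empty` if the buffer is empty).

Answer: pgrhohgrlozgruoogrfu

Derivation:
After op 1 (insert('o')): buffer="phohlozuoofu" (len 12), cursors c1@3 c2@6 c3@9, authorship ..1..2..3...
After op 2 (move_right): buffer="phohlozuoofu" (len 12), cursors c1@4 c2@7 c3@10, authorship ..1..2..3...
After op 3 (insert('c')): buffer="phohclozcuoocfu" (len 15), cursors c1@5 c2@9 c3@13, authorship ..1.1.2.2.3.3..
After op 4 (delete): buffer="phohlozuoofu" (len 12), cursors c1@4 c2@7 c3@10, authorship ..1..2..3...
After op 5 (add_cursor(1)): buffer="phohlozuoofu" (len 12), cursors c4@1 c1@4 c2@7 c3@10, authorship ..1..2..3...
After op 6 (insert('g')): buffer="pghohglozguoogfu" (len 16), cursors c4@2 c1@6 c2@10 c3@14, authorship .4.1.1.2.2.3.3..
After op 7 (insert('r')): buffer="pgrhohgrlozgruoogrfu" (len 20), cursors c4@3 c1@8 c2@13 c3@18, authorship .44.1.11.2.22.3.33..
After op 8 (move_left): buffer="pgrhohgrlozgruoogrfu" (len 20), cursors c4@2 c1@7 c2@12 c3@17, authorship .44.1.11.2.22.3.33..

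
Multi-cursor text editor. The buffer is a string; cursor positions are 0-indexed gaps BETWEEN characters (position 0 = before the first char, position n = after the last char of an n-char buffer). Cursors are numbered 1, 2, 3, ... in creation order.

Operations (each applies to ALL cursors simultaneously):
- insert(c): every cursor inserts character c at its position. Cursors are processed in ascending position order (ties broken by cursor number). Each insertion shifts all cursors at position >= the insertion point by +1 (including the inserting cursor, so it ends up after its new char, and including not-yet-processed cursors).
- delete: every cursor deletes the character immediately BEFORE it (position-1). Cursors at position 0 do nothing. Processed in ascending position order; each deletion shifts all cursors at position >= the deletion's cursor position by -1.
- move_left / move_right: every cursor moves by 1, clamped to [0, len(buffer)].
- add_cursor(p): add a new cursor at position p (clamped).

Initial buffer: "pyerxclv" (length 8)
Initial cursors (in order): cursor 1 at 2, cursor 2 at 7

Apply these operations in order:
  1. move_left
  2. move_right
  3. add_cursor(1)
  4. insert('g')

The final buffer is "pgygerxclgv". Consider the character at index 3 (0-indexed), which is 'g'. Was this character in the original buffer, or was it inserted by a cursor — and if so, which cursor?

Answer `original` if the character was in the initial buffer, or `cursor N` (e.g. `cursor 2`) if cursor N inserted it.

After op 1 (move_left): buffer="pyerxclv" (len 8), cursors c1@1 c2@6, authorship ........
After op 2 (move_right): buffer="pyerxclv" (len 8), cursors c1@2 c2@7, authorship ........
After op 3 (add_cursor(1)): buffer="pyerxclv" (len 8), cursors c3@1 c1@2 c2@7, authorship ........
After op 4 (insert('g')): buffer="pgygerxclgv" (len 11), cursors c3@2 c1@4 c2@10, authorship .3.1.....2.
Authorship (.=original, N=cursor N): . 3 . 1 . . . . . 2 .
Index 3: author = 1

Answer: cursor 1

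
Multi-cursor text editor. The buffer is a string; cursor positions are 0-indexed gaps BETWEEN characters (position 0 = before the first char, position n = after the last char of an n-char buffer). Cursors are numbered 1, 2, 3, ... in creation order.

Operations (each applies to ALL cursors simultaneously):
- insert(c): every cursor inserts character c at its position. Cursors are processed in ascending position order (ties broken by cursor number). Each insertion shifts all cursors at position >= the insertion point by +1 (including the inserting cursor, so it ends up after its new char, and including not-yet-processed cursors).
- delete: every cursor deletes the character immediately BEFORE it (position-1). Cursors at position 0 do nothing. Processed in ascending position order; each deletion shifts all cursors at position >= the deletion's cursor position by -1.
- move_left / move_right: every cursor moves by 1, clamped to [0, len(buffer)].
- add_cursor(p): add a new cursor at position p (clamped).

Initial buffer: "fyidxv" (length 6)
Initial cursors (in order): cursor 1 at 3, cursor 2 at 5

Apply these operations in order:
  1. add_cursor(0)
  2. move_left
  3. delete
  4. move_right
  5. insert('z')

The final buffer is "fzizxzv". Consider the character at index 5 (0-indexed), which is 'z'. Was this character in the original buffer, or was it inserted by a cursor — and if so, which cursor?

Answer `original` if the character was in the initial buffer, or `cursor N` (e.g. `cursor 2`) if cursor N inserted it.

After op 1 (add_cursor(0)): buffer="fyidxv" (len 6), cursors c3@0 c1@3 c2@5, authorship ......
After op 2 (move_left): buffer="fyidxv" (len 6), cursors c3@0 c1@2 c2@4, authorship ......
After op 3 (delete): buffer="fixv" (len 4), cursors c3@0 c1@1 c2@2, authorship ....
After op 4 (move_right): buffer="fixv" (len 4), cursors c3@1 c1@2 c2@3, authorship ....
After op 5 (insert('z')): buffer="fzizxzv" (len 7), cursors c3@2 c1@4 c2@6, authorship .3.1.2.
Authorship (.=original, N=cursor N): . 3 . 1 . 2 .
Index 5: author = 2

Answer: cursor 2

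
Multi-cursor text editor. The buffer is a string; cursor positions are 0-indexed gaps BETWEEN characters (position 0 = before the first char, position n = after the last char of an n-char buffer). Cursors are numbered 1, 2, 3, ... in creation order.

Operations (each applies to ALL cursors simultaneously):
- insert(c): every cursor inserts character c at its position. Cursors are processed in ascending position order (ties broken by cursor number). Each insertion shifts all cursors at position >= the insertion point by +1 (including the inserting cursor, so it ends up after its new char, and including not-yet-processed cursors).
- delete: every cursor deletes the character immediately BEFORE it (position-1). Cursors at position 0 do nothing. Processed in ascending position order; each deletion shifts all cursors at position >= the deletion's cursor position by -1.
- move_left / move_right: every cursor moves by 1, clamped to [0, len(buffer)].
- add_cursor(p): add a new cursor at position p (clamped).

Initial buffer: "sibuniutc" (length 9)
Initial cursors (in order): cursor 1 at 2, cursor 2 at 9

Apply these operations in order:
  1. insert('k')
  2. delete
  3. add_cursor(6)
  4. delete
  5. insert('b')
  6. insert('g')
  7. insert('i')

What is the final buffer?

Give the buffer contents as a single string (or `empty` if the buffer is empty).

Answer: sbgibunbgiutbgi

Derivation:
After op 1 (insert('k')): buffer="sikbuniutck" (len 11), cursors c1@3 c2@11, authorship ..1.......2
After op 2 (delete): buffer="sibuniutc" (len 9), cursors c1@2 c2@9, authorship .........
After op 3 (add_cursor(6)): buffer="sibuniutc" (len 9), cursors c1@2 c3@6 c2@9, authorship .........
After op 4 (delete): buffer="sbunut" (len 6), cursors c1@1 c3@4 c2@6, authorship ......
After op 5 (insert('b')): buffer="sbbunbutb" (len 9), cursors c1@2 c3@6 c2@9, authorship .1...3..2
After op 6 (insert('g')): buffer="sbgbunbgutbg" (len 12), cursors c1@3 c3@8 c2@12, authorship .11...33..22
After op 7 (insert('i')): buffer="sbgibunbgiutbgi" (len 15), cursors c1@4 c3@10 c2@15, authorship .111...333..222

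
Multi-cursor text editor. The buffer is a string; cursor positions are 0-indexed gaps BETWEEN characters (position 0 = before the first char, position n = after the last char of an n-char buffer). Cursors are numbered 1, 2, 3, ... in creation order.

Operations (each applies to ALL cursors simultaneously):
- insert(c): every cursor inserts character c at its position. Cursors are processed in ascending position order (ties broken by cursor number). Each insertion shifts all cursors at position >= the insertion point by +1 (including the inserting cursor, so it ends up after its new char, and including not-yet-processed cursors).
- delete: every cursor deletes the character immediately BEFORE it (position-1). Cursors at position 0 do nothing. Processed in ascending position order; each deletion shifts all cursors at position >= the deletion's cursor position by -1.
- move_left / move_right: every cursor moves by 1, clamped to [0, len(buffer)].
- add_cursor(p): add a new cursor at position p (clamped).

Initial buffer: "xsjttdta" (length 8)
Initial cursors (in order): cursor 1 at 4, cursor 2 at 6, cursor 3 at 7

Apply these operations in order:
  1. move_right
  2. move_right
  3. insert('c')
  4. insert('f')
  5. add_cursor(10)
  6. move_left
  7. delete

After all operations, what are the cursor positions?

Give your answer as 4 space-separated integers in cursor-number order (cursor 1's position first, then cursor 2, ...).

Answer: 6 9 9 7

Derivation:
After op 1 (move_right): buffer="xsjttdta" (len 8), cursors c1@5 c2@7 c3@8, authorship ........
After op 2 (move_right): buffer="xsjttdta" (len 8), cursors c1@6 c2@8 c3@8, authorship ........
After op 3 (insert('c')): buffer="xsjttdctacc" (len 11), cursors c1@7 c2@11 c3@11, authorship ......1..23
After op 4 (insert('f')): buffer="xsjttdcftaccff" (len 14), cursors c1@8 c2@14 c3@14, authorship ......11..2323
After op 5 (add_cursor(10)): buffer="xsjttdcftaccff" (len 14), cursors c1@8 c4@10 c2@14 c3@14, authorship ......11..2323
After op 6 (move_left): buffer="xsjttdcftaccff" (len 14), cursors c1@7 c4@9 c2@13 c3@13, authorship ......11..2323
After op 7 (delete): buffer="xsjttdfacf" (len 10), cursors c1@6 c4@7 c2@9 c3@9, authorship ......1.23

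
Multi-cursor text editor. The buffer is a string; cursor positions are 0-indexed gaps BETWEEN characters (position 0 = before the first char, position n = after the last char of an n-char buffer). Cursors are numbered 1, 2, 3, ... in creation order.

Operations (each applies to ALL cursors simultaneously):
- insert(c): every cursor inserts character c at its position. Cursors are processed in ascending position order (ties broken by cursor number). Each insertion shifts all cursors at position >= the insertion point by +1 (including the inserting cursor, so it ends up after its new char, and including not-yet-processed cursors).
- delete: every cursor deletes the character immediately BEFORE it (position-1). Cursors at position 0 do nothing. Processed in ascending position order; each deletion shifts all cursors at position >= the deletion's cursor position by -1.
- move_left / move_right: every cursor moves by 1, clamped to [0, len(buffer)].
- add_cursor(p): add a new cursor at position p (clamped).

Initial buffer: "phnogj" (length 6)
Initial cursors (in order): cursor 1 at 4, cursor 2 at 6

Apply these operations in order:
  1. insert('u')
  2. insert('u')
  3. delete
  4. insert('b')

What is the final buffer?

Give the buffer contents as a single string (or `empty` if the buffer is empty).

Answer: phnoubgjub

Derivation:
After op 1 (insert('u')): buffer="phnougju" (len 8), cursors c1@5 c2@8, authorship ....1..2
After op 2 (insert('u')): buffer="phnouugjuu" (len 10), cursors c1@6 c2@10, authorship ....11..22
After op 3 (delete): buffer="phnougju" (len 8), cursors c1@5 c2@8, authorship ....1..2
After op 4 (insert('b')): buffer="phnoubgjub" (len 10), cursors c1@6 c2@10, authorship ....11..22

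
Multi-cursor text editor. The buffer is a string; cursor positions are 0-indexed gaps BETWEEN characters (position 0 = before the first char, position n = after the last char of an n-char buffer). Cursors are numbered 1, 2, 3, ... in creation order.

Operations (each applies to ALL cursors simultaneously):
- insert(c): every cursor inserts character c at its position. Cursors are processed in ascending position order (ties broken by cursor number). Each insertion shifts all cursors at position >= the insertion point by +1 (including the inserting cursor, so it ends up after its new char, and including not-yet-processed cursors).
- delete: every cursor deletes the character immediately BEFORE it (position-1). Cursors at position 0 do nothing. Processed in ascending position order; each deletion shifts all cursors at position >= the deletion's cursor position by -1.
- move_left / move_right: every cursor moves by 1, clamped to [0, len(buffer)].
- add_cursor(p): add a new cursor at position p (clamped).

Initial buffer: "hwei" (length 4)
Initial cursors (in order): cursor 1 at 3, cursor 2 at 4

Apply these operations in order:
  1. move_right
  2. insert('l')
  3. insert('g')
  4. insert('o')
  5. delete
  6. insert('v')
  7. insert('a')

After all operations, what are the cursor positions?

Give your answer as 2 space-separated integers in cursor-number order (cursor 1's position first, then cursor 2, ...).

After op 1 (move_right): buffer="hwei" (len 4), cursors c1@4 c2@4, authorship ....
After op 2 (insert('l')): buffer="hweill" (len 6), cursors c1@6 c2@6, authorship ....12
After op 3 (insert('g')): buffer="hweillgg" (len 8), cursors c1@8 c2@8, authorship ....1212
After op 4 (insert('o')): buffer="hweillggoo" (len 10), cursors c1@10 c2@10, authorship ....121212
After op 5 (delete): buffer="hweillgg" (len 8), cursors c1@8 c2@8, authorship ....1212
After op 6 (insert('v')): buffer="hweillggvv" (len 10), cursors c1@10 c2@10, authorship ....121212
After op 7 (insert('a')): buffer="hweillggvvaa" (len 12), cursors c1@12 c2@12, authorship ....12121212

Answer: 12 12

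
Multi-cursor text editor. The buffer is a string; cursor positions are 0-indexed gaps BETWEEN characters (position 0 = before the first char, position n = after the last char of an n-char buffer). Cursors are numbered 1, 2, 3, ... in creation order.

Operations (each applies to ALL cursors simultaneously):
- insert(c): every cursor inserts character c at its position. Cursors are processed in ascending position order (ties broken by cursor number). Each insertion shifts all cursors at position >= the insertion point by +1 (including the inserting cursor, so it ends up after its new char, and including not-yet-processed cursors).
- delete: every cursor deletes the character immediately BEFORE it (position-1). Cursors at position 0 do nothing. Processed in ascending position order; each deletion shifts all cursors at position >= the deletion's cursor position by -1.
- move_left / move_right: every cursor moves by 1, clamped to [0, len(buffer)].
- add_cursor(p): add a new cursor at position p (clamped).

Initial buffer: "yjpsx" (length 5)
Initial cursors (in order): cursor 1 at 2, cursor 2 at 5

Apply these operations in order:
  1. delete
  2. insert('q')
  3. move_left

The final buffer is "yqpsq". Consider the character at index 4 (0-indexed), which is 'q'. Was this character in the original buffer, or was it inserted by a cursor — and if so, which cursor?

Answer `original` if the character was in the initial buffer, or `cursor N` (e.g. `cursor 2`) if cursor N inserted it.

After op 1 (delete): buffer="yps" (len 3), cursors c1@1 c2@3, authorship ...
After op 2 (insert('q')): buffer="yqpsq" (len 5), cursors c1@2 c2@5, authorship .1..2
After op 3 (move_left): buffer="yqpsq" (len 5), cursors c1@1 c2@4, authorship .1..2
Authorship (.=original, N=cursor N): . 1 . . 2
Index 4: author = 2

Answer: cursor 2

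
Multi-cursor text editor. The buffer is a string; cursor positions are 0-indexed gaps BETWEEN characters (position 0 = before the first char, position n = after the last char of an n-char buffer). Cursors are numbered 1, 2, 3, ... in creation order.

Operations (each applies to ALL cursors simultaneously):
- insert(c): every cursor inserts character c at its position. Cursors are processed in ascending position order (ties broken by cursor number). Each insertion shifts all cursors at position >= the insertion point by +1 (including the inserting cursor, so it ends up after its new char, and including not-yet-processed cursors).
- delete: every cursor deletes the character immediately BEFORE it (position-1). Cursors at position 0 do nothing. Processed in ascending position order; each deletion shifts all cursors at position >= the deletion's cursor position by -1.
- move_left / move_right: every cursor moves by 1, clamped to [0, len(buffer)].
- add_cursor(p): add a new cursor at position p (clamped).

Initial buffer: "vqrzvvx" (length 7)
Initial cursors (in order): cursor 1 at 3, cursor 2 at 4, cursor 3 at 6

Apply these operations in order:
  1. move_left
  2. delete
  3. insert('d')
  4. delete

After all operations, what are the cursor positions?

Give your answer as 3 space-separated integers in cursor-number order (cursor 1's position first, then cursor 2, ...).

Answer: 1 1 2

Derivation:
After op 1 (move_left): buffer="vqrzvvx" (len 7), cursors c1@2 c2@3 c3@5, authorship .......
After op 2 (delete): buffer="vzvx" (len 4), cursors c1@1 c2@1 c3@2, authorship ....
After op 3 (insert('d')): buffer="vddzdvx" (len 7), cursors c1@3 c2@3 c3@5, authorship .12.3..
After op 4 (delete): buffer="vzvx" (len 4), cursors c1@1 c2@1 c3@2, authorship ....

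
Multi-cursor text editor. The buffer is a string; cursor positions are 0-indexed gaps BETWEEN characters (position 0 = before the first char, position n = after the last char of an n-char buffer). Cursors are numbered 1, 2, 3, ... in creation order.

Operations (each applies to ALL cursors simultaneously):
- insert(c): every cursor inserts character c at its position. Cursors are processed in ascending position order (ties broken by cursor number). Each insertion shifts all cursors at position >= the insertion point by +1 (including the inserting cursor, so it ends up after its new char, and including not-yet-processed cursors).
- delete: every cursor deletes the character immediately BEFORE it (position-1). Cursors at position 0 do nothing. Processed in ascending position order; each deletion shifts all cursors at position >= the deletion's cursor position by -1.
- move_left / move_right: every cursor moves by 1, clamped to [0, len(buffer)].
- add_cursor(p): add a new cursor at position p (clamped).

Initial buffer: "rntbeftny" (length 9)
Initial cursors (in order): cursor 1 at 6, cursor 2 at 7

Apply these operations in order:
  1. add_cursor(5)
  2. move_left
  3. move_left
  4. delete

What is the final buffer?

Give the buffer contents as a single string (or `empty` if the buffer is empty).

Answer: rnftny

Derivation:
After op 1 (add_cursor(5)): buffer="rntbeftny" (len 9), cursors c3@5 c1@6 c2@7, authorship .........
After op 2 (move_left): buffer="rntbeftny" (len 9), cursors c3@4 c1@5 c2@6, authorship .........
After op 3 (move_left): buffer="rntbeftny" (len 9), cursors c3@3 c1@4 c2@5, authorship .........
After op 4 (delete): buffer="rnftny" (len 6), cursors c1@2 c2@2 c3@2, authorship ......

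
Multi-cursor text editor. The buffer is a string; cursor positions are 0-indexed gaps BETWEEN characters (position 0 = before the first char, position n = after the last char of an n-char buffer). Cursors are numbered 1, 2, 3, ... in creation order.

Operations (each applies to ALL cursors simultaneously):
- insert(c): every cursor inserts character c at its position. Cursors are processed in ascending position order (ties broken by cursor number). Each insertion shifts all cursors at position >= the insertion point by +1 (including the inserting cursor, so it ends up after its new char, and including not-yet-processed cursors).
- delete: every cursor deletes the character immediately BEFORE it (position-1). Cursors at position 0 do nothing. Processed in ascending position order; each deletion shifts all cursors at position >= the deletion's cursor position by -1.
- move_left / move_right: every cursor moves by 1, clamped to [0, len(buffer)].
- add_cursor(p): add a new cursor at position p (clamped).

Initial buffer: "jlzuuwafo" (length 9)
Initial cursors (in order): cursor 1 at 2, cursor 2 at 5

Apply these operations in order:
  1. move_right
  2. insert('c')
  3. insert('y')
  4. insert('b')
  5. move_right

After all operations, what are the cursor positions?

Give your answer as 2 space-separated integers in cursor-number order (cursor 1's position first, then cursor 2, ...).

Answer: 7 13

Derivation:
After op 1 (move_right): buffer="jlzuuwafo" (len 9), cursors c1@3 c2@6, authorship .........
After op 2 (insert('c')): buffer="jlzcuuwcafo" (len 11), cursors c1@4 c2@8, authorship ...1...2...
After op 3 (insert('y')): buffer="jlzcyuuwcyafo" (len 13), cursors c1@5 c2@10, authorship ...11...22...
After op 4 (insert('b')): buffer="jlzcybuuwcybafo" (len 15), cursors c1@6 c2@12, authorship ...111...222...
After op 5 (move_right): buffer="jlzcybuuwcybafo" (len 15), cursors c1@7 c2@13, authorship ...111...222...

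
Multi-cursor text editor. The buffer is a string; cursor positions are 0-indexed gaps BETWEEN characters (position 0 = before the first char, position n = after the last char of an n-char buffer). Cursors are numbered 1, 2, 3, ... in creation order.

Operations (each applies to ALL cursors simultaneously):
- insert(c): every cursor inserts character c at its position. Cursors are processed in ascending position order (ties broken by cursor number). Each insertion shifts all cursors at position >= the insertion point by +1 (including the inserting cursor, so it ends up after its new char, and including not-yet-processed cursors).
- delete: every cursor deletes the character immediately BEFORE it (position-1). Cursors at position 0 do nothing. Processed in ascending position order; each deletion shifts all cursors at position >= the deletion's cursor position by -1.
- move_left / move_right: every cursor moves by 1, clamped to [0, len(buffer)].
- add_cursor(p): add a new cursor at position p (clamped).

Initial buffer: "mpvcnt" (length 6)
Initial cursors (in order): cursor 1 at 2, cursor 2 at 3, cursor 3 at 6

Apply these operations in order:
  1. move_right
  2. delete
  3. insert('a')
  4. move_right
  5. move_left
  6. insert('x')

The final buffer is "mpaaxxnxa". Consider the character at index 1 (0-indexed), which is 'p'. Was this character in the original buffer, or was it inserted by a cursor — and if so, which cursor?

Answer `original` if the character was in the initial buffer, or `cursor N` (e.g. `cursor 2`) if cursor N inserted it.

Answer: original

Derivation:
After op 1 (move_right): buffer="mpvcnt" (len 6), cursors c1@3 c2@4 c3@6, authorship ......
After op 2 (delete): buffer="mpn" (len 3), cursors c1@2 c2@2 c3@3, authorship ...
After op 3 (insert('a')): buffer="mpaana" (len 6), cursors c1@4 c2@4 c3@6, authorship ..12.3
After op 4 (move_right): buffer="mpaana" (len 6), cursors c1@5 c2@5 c3@6, authorship ..12.3
After op 5 (move_left): buffer="mpaana" (len 6), cursors c1@4 c2@4 c3@5, authorship ..12.3
After op 6 (insert('x')): buffer="mpaaxxnxa" (len 9), cursors c1@6 c2@6 c3@8, authorship ..1212.33
Authorship (.=original, N=cursor N): . . 1 2 1 2 . 3 3
Index 1: author = original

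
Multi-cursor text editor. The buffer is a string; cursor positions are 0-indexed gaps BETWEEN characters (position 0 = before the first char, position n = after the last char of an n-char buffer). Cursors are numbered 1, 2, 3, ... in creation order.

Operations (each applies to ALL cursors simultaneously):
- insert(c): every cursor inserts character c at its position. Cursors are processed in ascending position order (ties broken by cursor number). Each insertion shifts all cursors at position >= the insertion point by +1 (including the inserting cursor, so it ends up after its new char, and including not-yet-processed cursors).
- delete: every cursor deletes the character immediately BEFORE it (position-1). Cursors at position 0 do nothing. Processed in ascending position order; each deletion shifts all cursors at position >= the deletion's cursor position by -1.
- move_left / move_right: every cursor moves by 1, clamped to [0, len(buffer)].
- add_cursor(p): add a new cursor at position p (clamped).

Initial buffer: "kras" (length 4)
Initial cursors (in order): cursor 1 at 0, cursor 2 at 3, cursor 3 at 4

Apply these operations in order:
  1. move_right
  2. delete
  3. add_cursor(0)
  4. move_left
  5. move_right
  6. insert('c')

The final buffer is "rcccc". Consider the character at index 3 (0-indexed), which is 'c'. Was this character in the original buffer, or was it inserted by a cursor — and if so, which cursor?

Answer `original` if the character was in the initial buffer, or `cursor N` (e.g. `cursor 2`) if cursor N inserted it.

Answer: cursor 3

Derivation:
After op 1 (move_right): buffer="kras" (len 4), cursors c1@1 c2@4 c3@4, authorship ....
After op 2 (delete): buffer="r" (len 1), cursors c1@0 c2@1 c3@1, authorship .
After op 3 (add_cursor(0)): buffer="r" (len 1), cursors c1@0 c4@0 c2@1 c3@1, authorship .
After op 4 (move_left): buffer="r" (len 1), cursors c1@0 c2@0 c3@0 c4@0, authorship .
After op 5 (move_right): buffer="r" (len 1), cursors c1@1 c2@1 c3@1 c4@1, authorship .
After op 6 (insert('c')): buffer="rcccc" (len 5), cursors c1@5 c2@5 c3@5 c4@5, authorship .1234
Authorship (.=original, N=cursor N): . 1 2 3 4
Index 3: author = 3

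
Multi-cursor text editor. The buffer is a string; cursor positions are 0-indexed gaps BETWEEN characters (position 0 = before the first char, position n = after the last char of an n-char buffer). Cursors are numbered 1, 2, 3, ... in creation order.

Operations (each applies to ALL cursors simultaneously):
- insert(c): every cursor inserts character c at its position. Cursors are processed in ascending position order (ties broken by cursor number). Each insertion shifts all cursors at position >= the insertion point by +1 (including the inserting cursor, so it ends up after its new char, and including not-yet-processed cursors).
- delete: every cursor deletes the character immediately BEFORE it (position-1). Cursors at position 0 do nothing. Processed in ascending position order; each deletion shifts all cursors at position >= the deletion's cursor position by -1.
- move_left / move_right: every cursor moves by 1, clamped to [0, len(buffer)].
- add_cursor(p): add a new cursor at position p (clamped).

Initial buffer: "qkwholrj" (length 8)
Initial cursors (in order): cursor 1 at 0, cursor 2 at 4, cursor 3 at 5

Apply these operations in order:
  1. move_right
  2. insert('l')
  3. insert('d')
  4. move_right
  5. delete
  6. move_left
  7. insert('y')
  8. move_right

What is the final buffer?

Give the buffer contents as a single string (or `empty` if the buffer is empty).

After op 1 (move_right): buffer="qkwholrj" (len 8), cursors c1@1 c2@5 c3@6, authorship ........
After op 2 (insert('l')): buffer="qlkwholllrj" (len 11), cursors c1@2 c2@7 c3@9, authorship .1....2.3..
After op 3 (insert('d')): buffer="qldkwholdlldrj" (len 14), cursors c1@3 c2@9 c3@12, authorship .11....22.33..
After op 4 (move_right): buffer="qldkwholdlldrj" (len 14), cursors c1@4 c2@10 c3@13, authorship .11....22.33..
After op 5 (delete): buffer="qldwholdldj" (len 11), cursors c1@3 c2@8 c3@10, authorship .11...2233.
After op 6 (move_left): buffer="qldwholdldj" (len 11), cursors c1@2 c2@7 c3@9, authorship .11...2233.
After op 7 (insert('y')): buffer="qlydwholydlydj" (len 14), cursors c1@3 c2@9 c3@12, authorship .111...222333.
After op 8 (move_right): buffer="qlydwholydlydj" (len 14), cursors c1@4 c2@10 c3@13, authorship .111...222333.

Answer: qlydwholydlydj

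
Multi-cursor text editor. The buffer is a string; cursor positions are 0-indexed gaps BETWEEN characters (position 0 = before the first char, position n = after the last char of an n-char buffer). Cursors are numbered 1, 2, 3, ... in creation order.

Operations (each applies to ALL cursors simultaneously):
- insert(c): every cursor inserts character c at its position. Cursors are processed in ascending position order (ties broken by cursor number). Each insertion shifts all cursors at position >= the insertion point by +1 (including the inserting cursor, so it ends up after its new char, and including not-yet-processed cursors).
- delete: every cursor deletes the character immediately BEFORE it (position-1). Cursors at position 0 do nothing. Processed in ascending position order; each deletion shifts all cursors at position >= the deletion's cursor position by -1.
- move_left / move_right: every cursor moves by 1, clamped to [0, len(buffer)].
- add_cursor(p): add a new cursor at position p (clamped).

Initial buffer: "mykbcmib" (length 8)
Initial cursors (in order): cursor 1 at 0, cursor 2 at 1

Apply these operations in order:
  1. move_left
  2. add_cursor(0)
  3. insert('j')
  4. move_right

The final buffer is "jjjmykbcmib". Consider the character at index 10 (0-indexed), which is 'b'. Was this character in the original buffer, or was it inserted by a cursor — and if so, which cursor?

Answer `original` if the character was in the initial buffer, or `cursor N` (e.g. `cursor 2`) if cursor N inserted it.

Answer: original

Derivation:
After op 1 (move_left): buffer="mykbcmib" (len 8), cursors c1@0 c2@0, authorship ........
After op 2 (add_cursor(0)): buffer="mykbcmib" (len 8), cursors c1@0 c2@0 c3@0, authorship ........
After op 3 (insert('j')): buffer="jjjmykbcmib" (len 11), cursors c1@3 c2@3 c3@3, authorship 123........
After op 4 (move_right): buffer="jjjmykbcmib" (len 11), cursors c1@4 c2@4 c3@4, authorship 123........
Authorship (.=original, N=cursor N): 1 2 3 . . . . . . . .
Index 10: author = original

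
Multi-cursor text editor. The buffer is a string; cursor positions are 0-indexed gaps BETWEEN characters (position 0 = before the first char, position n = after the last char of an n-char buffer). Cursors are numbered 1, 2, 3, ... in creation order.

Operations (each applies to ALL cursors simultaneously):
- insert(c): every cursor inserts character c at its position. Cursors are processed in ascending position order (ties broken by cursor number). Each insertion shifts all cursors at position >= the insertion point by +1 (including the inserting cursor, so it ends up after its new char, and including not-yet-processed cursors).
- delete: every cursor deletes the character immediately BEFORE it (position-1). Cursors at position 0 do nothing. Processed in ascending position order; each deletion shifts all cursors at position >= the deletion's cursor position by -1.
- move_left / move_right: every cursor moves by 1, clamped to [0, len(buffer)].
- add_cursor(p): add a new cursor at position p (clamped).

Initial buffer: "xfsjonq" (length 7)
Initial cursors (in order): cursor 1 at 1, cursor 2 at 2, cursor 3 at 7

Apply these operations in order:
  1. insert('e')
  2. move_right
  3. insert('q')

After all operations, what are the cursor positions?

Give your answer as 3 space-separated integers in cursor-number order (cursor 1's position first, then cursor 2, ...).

After op 1 (insert('e')): buffer="xefesjonqe" (len 10), cursors c1@2 c2@4 c3@10, authorship .1.2.....3
After op 2 (move_right): buffer="xefesjonqe" (len 10), cursors c1@3 c2@5 c3@10, authorship .1.2.....3
After op 3 (insert('q')): buffer="xefqesqjonqeq" (len 13), cursors c1@4 c2@7 c3@13, authorship .1.12.2....33

Answer: 4 7 13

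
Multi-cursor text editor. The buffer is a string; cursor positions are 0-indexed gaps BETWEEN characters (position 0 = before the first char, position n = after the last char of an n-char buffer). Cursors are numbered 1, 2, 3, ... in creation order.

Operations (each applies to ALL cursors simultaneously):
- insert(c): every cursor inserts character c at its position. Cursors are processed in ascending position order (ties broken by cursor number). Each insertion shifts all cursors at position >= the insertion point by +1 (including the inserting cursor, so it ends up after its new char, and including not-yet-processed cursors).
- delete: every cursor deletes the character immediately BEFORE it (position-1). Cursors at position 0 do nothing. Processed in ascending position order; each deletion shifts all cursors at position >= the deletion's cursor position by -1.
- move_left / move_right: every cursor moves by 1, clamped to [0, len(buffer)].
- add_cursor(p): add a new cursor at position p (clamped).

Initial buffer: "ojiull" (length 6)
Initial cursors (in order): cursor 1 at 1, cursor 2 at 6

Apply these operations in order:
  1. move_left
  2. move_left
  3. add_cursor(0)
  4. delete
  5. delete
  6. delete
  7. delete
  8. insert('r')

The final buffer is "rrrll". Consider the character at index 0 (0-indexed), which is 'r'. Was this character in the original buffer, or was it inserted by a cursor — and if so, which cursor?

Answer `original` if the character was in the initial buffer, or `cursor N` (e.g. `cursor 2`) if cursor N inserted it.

After op 1 (move_left): buffer="ojiull" (len 6), cursors c1@0 c2@5, authorship ......
After op 2 (move_left): buffer="ojiull" (len 6), cursors c1@0 c2@4, authorship ......
After op 3 (add_cursor(0)): buffer="ojiull" (len 6), cursors c1@0 c3@0 c2@4, authorship ......
After op 4 (delete): buffer="ojill" (len 5), cursors c1@0 c3@0 c2@3, authorship .....
After op 5 (delete): buffer="ojll" (len 4), cursors c1@0 c3@0 c2@2, authorship ....
After op 6 (delete): buffer="oll" (len 3), cursors c1@0 c3@0 c2@1, authorship ...
After op 7 (delete): buffer="ll" (len 2), cursors c1@0 c2@0 c3@0, authorship ..
After op 8 (insert('r')): buffer="rrrll" (len 5), cursors c1@3 c2@3 c3@3, authorship 123..
Authorship (.=original, N=cursor N): 1 2 3 . .
Index 0: author = 1

Answer: cursor 1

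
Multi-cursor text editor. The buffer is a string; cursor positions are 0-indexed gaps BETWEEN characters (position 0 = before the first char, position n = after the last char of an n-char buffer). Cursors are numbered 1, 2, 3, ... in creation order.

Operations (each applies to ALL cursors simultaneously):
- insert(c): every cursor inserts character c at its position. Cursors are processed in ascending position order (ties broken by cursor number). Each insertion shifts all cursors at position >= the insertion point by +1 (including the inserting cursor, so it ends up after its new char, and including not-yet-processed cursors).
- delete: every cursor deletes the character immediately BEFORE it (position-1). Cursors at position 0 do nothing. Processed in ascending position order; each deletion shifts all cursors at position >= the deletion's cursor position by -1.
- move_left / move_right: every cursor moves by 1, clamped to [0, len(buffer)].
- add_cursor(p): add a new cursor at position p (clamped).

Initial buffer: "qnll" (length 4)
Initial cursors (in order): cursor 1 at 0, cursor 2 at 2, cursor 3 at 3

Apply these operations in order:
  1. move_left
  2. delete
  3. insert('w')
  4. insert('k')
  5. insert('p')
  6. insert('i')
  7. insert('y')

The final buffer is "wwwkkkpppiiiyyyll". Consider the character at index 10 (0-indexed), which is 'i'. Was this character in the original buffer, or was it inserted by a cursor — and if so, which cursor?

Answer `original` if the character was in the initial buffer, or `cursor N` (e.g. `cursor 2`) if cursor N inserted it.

After op 1 (move_left): buffer="qnll" (len 4), cursors c1@0 c2@1 c3@2, authorship ....
After op 2 (delete): buffer="ll" (len 2), cursors c1@0 c2@0 c3@0, authorship ..
After op 3 (insert('w')): buffer="wwwll" (len 5), cursors c1@3 c2@3 c3@3, authorship 123..
After op 4 (insert('k')): buffer="wwwkkkll" (len 8), cursors c1@6 c2@6 c3@6, authorship 123123..
After op 5 (insert('p')): buffer="wwwkkkpppll" (len 11), cursors c1@9 c2@9 c3@9, authorship 123123123..
After op 6 (insert('i')): buffer="wwwkkkpppiiill" (len 14), cursors c1@12 c2@12 c3@12, authorship 123123123123..
After op 7 (insert('y')): buffer="wwwkkkpppiiiyyyll" (len 17), cursors c1@15 c2@15 c3@15, authorship 123123123123123..
Authorship (.=original, N=cursor N): 1 2 3 1 2 3 1 2 3 1 2 3 1 2 3 . .
Index 10: author = 2

Answer: cursor 2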